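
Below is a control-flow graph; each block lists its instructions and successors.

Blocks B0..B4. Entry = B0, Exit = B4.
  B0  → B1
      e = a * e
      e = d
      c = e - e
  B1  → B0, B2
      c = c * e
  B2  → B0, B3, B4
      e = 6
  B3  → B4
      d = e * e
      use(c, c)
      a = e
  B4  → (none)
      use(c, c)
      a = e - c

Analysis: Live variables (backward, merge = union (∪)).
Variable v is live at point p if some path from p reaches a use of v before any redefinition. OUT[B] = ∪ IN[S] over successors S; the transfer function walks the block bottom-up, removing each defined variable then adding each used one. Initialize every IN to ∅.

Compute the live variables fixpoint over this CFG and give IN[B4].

Per-block solution:
  B0:   IN={a, d, e}   OUT={a, c, d, e}
  B1:   IN={a, c, d, e}   OUT={a, c, d, e}
  B2:   IN={a, c, d}   OUT={a, c, d, e}
  B3:   IN={c, e}   OUT={c, e}
  B4:   IN={c, e}   OUT={}

B4 is the boundary node: OUT[B4] = {}
Applying B4's transfer function to that OUT value gives IN[B4] (row B4 above).

Answer: {c, e}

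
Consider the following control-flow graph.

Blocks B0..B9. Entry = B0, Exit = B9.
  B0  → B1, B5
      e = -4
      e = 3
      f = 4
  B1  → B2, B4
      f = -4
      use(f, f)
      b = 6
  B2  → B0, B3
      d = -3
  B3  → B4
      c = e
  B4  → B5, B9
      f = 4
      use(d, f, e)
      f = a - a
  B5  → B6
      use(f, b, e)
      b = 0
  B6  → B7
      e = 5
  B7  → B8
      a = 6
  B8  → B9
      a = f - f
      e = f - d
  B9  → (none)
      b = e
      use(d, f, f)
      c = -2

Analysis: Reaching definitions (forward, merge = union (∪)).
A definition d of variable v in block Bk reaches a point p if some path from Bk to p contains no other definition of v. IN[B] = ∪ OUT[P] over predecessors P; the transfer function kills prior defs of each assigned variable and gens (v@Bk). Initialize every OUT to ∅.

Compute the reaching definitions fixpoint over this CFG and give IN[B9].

Answer: {a@B8, b@B1, b@B5, c@B3, d@B2, e@B0, e@B8, f@B0, f@B4}

Working:
Per-block solution:
  B0:   IN={b@B1, d@B2, e@B0, f@B1}   OUT={b@B1, d@B2, e@B0, f@B0}
  B1:   IN={b@B1, d@B2, e@B0, f@B0}   OUT={b@B1, d@B2, e@B0, f@B1}
  B2:   IN={b@B1, d@B2, e@B0, f@B1}   OUT={b@B1, d@B2, e@B0, f@B1}
  B3:   IN={b@B1, d@B2, e@B0, f@B1}   OUT={b@B1, c@B3, d@B2, e@B0, f@B1}
  B4:   IN={b@B1, c@B3, d@B2, e@B0, f@B1}   OUT={b@B1, c@B3, d@B2, e@B0, f@B4}
  B5:   IN={b@B1, c@B3, d@B2, e@B0, f@B0, f@B4}   OUT={b@B5, c@B3, d@B2, e@B0, f@B0, f@B4}
  B6:   IN={b@B5, c@B3, d@B2, e@B0, f@B0, f@B4}   OUT={b@B5, c@B3, d@B2, e@B6, f@B0, f@B4}
  B7:   IN={b@B5, c@B3, d@B2, e@B6, f@B0, f@B4}   OUT={a@B7, b@B5, c@B3, d@B2, e@B6, f@B0, f@B4}
  B8:   IN={a@B7, b@B5, c@B3, d@B2, e@B6, f@B0, f@B4}   OUT={a@B8, b@B5, c@B3, d@B2, e@B8, f@B0, f@B4}
  B9:   IN={a@B8, b@B1, b@B5, c@B3, d@B2, e@B0, e@B8, f@B0, f@B4}   OUT={a@B8, b@B9, c@B9, d@B2, e@B0, e@B8, f@B0, f@B4}

Merge at B9: IN[B9] = OUT[B4] ⊔ OUT[B8] = {a@B8, b@B1, b@B5, c@B3, d@B2, e@B0, e@B8, f@B0, f@B4}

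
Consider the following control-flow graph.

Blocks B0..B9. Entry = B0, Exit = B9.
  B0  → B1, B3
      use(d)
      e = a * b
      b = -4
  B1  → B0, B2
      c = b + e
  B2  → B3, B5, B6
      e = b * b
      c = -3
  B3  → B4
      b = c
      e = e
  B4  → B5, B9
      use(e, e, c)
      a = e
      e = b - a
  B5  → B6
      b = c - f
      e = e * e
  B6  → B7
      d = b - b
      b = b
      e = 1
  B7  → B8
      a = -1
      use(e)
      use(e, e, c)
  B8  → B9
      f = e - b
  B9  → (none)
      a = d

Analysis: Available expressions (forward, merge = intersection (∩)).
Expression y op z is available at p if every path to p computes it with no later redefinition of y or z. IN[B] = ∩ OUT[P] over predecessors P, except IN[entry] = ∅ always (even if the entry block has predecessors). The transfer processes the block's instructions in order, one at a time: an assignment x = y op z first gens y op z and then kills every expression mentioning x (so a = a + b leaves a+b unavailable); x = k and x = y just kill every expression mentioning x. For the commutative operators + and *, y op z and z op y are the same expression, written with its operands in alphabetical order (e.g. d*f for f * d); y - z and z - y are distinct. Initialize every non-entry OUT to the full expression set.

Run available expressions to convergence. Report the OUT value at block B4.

Answer: {b-a}

Trace:
Per-block solution:
  B0:   IN={}   OUT={}
  B1:   IN={}   OUT={b+e}
  B2:   IN={b+e}   OUT={b*b}
  B3:   IN={}   OUT={}
  B4:   IN={}   OUT={b-a}
  B5:   IN={}   OUT={c-f}
  B6:   IN={}   OUT={}
  B7:   IN={}   OUT={}
  B8:   IN={}   OUT={e-b}
  B9:   IN={}   OUT={}

Merge at B4: IN[B4] = OUT[B3] = {}
Applying B4's transfer function to that IN value gives OUT[B4] (row B4 above).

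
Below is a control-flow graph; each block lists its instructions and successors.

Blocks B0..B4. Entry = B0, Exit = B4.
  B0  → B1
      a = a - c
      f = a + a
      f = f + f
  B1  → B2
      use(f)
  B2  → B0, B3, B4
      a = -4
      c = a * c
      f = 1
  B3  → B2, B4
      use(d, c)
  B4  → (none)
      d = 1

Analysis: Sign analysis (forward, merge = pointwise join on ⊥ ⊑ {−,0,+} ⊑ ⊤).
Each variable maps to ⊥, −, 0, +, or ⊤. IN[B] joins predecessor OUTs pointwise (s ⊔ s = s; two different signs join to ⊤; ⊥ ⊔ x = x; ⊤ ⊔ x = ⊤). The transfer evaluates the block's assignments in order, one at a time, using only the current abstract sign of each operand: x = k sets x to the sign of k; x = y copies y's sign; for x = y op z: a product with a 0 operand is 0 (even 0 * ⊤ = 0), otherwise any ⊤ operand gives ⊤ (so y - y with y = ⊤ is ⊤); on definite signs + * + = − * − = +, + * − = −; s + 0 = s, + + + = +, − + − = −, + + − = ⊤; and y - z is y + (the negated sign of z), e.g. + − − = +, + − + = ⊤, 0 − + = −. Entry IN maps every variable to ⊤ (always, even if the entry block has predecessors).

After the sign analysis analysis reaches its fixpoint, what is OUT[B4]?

Converged values:
  B0:   IN=(all ⊤)   OUT=(all ⊤)
  B1:   IN=(all ⊤)   OUT=(all ⊤)
  B2:   IN=(all ⊤)   OUT={a:-, f:+; rest ⊤}
  B3:   IN={a:-, f:+; rest ⊤}   OUT={a:-, f:+; rest ⊤}
  B4:   IN={a:-, f:+; rest ⊤}   OUT={a:-, d:+, f:+; rest ⊤}

Merge at B4: IN[B4] = OUT[B2] ⊔ OUT[B3] = {a: -, b: ⊤, c: ⊤, d: ⊤, e: ⊤, f: +}
Applying B4's transfer function to that IN value gives OUT[B4] (row B4 above).

Answer: {a: -, b: ⊤, c: ⊤, d: +, e: ⊤, f: +}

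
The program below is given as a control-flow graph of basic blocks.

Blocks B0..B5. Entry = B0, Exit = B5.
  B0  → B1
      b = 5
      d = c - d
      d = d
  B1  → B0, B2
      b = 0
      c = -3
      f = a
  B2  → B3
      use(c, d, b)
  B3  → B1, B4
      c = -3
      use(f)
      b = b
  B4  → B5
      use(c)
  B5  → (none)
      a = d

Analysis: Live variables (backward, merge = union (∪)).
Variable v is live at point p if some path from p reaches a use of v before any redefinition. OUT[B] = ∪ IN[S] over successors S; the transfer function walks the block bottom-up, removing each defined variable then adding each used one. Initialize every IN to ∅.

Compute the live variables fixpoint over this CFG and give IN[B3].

Per-block solution:
  B0:  IN={a, c, d}  OUT={a, d}
  B1:  IN={a, d}  OUT={a, b, c, d, f}
  B2:  IN={a, b, c, d, f}  OUT={a, b, d, f}
  B3:  IN={a, b, d, f}  OUT={a, c, d}
  B4:  IN={c, d}  OUT={d}
  B5:  IN={d}  OUT={}

Merge at B3: OUT[B3] = IN[B1] ⊔ IN[B4] = {a, c, d}
Applying B3's transfer function to that OUT value gives IN[B3] (row B3 above).

Answer: {a, b, d, f}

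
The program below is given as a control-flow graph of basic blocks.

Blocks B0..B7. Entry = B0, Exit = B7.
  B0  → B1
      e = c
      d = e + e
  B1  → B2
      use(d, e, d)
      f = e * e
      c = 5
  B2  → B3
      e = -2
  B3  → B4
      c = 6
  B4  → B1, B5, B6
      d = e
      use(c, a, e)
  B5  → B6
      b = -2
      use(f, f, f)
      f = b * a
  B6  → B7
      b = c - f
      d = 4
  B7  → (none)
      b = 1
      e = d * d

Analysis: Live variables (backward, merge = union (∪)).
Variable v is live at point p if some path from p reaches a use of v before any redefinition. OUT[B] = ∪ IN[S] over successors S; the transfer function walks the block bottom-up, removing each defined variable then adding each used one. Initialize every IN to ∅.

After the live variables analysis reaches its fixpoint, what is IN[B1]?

Fixpoint table:
  B0:   IN={a, c}   OUT={a, d, e}
  B1:   IN={a, d, e}   OUT={a, f}
  B2:   IN={a, f}   OUT={a, e, f}
  B3:   IN={a, e, f}   OUT={a, c, e, f}
  B4:   IN={a, c, e, f}   OUT={a, c, d, e, f}
  B5:   IN={a, c, f}   OUT={c, f}
  B6:   IN={c, f}   OUT={d}
  B7:   IN={d}   OUT={}

Merge at B1: OUT[B1] = IN[B2] = {a, f}
Applying B1's transfer function to that OUT value gives IN[B1] (row B1 above).

Answer: {a, d, e}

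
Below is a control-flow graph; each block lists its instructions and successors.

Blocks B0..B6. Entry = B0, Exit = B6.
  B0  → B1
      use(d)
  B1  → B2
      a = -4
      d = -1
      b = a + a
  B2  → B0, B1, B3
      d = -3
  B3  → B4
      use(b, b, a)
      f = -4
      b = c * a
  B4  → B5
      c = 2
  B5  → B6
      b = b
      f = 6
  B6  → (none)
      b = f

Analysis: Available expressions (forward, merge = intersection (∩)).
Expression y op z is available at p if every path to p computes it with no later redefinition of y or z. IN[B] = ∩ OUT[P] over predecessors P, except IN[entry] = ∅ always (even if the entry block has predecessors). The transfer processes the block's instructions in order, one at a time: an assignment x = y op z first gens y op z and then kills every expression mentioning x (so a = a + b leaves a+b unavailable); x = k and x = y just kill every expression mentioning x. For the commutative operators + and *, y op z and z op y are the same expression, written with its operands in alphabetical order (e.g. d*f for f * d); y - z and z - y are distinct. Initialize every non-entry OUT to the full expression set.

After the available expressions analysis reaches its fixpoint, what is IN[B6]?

Answer: {a+a}

Trace:
Converged values:
  B0: | IN={} | OUT={}
  B1: | IN={} | OUT={a+a}
  B2: | IN={a+a} | OUT={a+a}
  B3: | IN={a+a} | OUT={a*c, a+a}
  B4: | IN={a*c, a+a} | OUT={a+a}
  B5: | IN={a+a} | OUT={a+a}
  B6: | IN={a+a} | OUT={a+a}

Merge at B6: IN[B6] = OUT[B5] = {a+a}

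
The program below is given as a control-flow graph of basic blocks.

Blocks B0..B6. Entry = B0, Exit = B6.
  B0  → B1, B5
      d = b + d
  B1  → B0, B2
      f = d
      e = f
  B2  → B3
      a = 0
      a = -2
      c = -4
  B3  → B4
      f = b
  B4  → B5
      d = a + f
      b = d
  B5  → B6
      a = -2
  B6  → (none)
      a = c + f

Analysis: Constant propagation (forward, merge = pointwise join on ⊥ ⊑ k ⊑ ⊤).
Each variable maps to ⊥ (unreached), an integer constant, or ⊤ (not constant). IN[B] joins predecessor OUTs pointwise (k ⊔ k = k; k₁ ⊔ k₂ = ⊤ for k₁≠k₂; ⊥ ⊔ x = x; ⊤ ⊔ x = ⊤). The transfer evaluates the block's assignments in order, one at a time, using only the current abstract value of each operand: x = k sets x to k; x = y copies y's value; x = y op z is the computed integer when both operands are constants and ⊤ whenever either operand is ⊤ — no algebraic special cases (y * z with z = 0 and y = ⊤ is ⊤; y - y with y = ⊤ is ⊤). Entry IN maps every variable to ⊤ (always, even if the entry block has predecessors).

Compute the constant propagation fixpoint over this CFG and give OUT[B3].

Answer: {a: -2, b: ⊤, c: -4, d: ⊤, e: ⊤, f: ⊤}

Trace:
Fixpoint table:
  B0:  IN=(all ⊤)  OUT=(all ⊤)
  B1:  IN=(all ⊤)  OUT=(all ⊤)
  B2:  IN=(all ⊤)  OUT={a:-2, c:-4; rest ⊤}
  B3:  IN={a:-2, c:-4; rest ⊤}  OUT={a:-2, c:-4; rest ⊤}
  B4:  IN={a:-2, c:-4; rest ⊤}  OUT={a:-2, c:-4; rest ⊤}
  B5:  IN=(all ⊤)  OUT={a:-2; rest ⊤}
  B6:  IN={a:-2; rest ⊤}  OUT=(all ⊤)

Merge at B3: IN[B3] = OUT[B2] = {a: -2, b: ⊤, c: -4, d: ⊤, e: ⊤, f: ⊤}
Applying B3's transfer function to that IN value gives OUT[B3] (row B3 above).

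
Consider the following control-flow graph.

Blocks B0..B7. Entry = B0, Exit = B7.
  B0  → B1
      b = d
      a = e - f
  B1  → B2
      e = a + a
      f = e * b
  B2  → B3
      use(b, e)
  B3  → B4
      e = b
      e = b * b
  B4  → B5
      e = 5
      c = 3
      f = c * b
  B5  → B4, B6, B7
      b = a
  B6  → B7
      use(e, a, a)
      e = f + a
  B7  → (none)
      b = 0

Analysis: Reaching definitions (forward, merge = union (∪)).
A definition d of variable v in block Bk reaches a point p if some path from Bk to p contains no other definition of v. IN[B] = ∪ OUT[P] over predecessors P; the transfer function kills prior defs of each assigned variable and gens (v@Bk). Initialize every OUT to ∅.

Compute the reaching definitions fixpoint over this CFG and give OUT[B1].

Answer: {a@B0, b@B0, e@B1, f@B1}

Derivation:
Fixpoint table:
  B0: | IN={} | OUT={a@B0, b@B0}
  B1: | IN={a@B0, b@B0} | OUT={a@B0, b@B0, e@B1, f@B1}
  B2: | IN={a@B0, b@B0, e@B1, f@B1} | OUT={a@B0, b@B0, e@B1, f@B1}
  B3: | IN={a@B0, b@B0, e@B1, f@B1} | OUT={a@B0, b@B0, e@B3, f@B1}
  B4: | IN={a@B0, b@B0, b@B5, c@B4, e@B3, e@B4, f@B1, f@B4} | OUT={a@B0, b@B0, b@B5, c@B4, e@B4, f@B4}
  B5: | IN={a@B0, b@B0, b@B5, c@B4, e@B4, f@B4} | OUT={a@B0, b@B5, c@B4, e@B4, f@B4}
  B6: | IN={a@B0, b@B5, c@B4, e@B4, f@B4} | OUT={a@B0, b@B5, c@B4, e@B6, f@B4}
  B7: | IN={a@B0, b@B5, c@B4, e@B4, e@B6, f@B4} | OUT={a@B0, b@B7, c@B4, e@B4, e@B6, f@B4}

Merge at B1: IN[B1] = OUT[B0] = {a@B0, b@B0}
Applying B1's transfer function to that IN value gives OUT[B1] (row B1 above).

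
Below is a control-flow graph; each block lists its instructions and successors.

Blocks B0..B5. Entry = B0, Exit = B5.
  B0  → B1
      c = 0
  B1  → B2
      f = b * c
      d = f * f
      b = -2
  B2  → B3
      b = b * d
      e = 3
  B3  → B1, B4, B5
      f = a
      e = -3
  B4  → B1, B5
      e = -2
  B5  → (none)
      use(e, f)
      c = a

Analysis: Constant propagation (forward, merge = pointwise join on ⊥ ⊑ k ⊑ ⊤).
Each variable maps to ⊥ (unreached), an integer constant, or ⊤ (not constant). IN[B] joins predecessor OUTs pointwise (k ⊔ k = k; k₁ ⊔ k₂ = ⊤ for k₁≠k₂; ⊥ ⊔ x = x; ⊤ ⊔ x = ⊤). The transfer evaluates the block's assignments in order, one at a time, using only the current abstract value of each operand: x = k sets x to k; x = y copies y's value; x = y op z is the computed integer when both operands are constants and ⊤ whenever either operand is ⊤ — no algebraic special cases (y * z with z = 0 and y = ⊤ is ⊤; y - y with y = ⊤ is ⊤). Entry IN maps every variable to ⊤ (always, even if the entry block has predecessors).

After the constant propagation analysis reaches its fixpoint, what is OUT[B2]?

Answer: {a: ⊤, b: ⊤, c: 0, d: ⊤, e: 3, f: ⊤}

Trace:
Fixpoint table:
  B0: | IN=(all ⊤) | OUT={c:0; rest ⊤}
  B1: | IN={c:0; rest ⊤} | OUT={b:-2, c:0; rest ⊤}
  B2: | IN={b:-2, c:0; rest ⊤} | OUT={c:0, e:3; rest ⊤}
  B3: | IN={c:0, e:3; rest ⊤} | OUT={c:0, e:-3; rest ⊤}
  B4: | IN={c:0, e:-3; rest ⊤} | OUT={c:0, e:-2; rest ⊤}
  B5: | IN={c:0; rest ⊤} | OUT=(all ⊤)

Merge at B2: IN[B2] = OUT[B1] = {a: ⊤, b: -2, c: 0, d: ⊤, e: ⊤, f: ⊤}
Applying B2's transfer function to that IN value gives OUT[B2] (row B2 above).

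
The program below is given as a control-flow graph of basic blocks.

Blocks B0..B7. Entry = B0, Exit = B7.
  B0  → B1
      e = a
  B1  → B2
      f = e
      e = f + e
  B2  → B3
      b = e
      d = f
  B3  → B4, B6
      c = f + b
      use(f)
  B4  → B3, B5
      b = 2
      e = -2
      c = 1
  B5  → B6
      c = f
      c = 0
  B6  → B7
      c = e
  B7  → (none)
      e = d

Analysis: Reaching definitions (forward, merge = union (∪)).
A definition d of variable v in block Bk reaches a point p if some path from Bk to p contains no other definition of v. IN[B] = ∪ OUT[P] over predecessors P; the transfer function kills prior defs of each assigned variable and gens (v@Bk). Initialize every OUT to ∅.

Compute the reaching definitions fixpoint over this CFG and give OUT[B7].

Answer: {b@B2, b@B4, c@B6, d@B2, e@B7, f@B1}

Working:
Per-block solution:
  B0:   IN={}   OUT={e@B0}
  B1:   IN={e@B0}   OUT={e@B1, f@B1}
  B2:   IN={e@B1, f@B1}   OUT={b@B2, d@B2, e@B1, f@B1}
  B3:   IN={b@B2, b@B4, c@B4, d@B2, e@B1, e@B4, f@B1}   OUT={b@B2, b@B4, c@B3, d@B2, e@B1, e@B4, f@B1}
  B4:   IN={b@B2, b@B4, c@B3, d@B2, e@B1, e@B4, f@B1}   OUT={b@B4, c@B4, d@B2, e@B4, f@B1}
  B5:   IN={b@B4, c@B4, d@B2, e@B4, f@B1}   OUT={b@B4, c@B5, d@B2, e@B4, f@B1}
  B6:   IN={b@B2, b@B4, c@B3, c@B5, d@B2, e@B1, e@B4, f@B1}   OUT={b@B2, b@B4, c@B6, d@B2, e@B1, e@B4, f@B1}
  B7:   IN={b@B2, b@B4, c@B6, d@B2, e@B1, e@B4, f@B1}   OUT={b@B2, b@B4, c@B6, d@B2, e@B7, f@B1}

Merge at B7: IN[B7] = OUT[B6] = {b@B2, b@B4, c@B6, d@B2, e@B1, e@B4, f@B1}
Applying B7's transfer function to that IN value gives OUT[B7] (row B7 above).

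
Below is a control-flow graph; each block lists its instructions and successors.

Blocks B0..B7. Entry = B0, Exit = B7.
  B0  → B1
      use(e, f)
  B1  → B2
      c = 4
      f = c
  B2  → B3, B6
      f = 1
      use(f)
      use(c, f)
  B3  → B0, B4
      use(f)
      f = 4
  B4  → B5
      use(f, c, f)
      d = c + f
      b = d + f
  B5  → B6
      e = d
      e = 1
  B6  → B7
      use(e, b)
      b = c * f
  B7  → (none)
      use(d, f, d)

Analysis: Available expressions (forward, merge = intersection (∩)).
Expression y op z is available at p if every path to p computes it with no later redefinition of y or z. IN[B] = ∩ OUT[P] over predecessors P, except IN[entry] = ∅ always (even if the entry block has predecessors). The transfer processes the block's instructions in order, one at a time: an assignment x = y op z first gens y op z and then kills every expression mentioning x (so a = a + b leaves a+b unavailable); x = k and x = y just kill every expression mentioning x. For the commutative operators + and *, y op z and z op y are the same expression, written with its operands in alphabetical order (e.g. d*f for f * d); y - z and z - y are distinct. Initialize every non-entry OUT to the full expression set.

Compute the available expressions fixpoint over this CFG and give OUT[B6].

Per-block solution:
  B0:   IN={}   OUT={}
  B1:   IN={}   OUT={}
  B2:   IN={}   OUT={}
  B3:   IN={}   OUT={}
  B4:   IN={}   OUT={c+f, d+f}
  B5:   IN={c+f, d+f}   OUT={c+f, d+f}
  B6:   IN={}   OUT={c*f}
  B7:   IN={c*f}   OUT={c*f}

Merge at B6: IN[B6] = OUT[B2] ∩ OUT[B5] = {}
Applying B6's transfer function to that IN value gives OUT[B6] (row B6 above).

Answer: {c*f}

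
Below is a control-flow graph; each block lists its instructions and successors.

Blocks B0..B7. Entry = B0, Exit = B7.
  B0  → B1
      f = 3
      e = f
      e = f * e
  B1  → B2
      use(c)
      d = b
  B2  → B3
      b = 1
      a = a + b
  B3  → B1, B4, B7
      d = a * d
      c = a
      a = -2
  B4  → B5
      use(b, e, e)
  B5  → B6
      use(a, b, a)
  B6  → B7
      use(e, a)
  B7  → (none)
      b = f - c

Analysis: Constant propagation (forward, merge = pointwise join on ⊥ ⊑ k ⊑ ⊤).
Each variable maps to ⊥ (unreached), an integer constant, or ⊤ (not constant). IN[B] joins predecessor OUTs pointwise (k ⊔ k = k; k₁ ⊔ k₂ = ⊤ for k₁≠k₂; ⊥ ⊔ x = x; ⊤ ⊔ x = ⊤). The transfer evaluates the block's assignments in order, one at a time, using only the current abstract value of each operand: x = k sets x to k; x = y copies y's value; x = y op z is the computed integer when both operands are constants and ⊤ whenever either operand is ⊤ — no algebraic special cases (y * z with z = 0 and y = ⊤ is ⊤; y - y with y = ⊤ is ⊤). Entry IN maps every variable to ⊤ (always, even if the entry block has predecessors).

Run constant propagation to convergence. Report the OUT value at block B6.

Per-block solution:
  B0: | IN=(all ⊤) | OUT={e:9, f:3; rest ⊤}
  B1: | IN={e:9, f:3; rest ⊤} | OUT={e:9, f:3; rest ⊤}
  B2: | IN={e:9, f:3; rest ⊤} | OUT={b:1, e:9, f:3; rest ⊤}
  B3: | IN={b:1, e:9, f:3; rest ⊤} | OUT={a:-2, b:1, e:9, f:3; rest ⊤}
  B4: | IN={a:-2, b:1, e:9, f:3; rest ⊤} | OUT={a:-2, b:1, e:9, f:3; rest ⊤}
  B5: | IN={a:-2, b:1, e:9, f:3; rest ⊤} | OUT={a:-2, b:1, e:9, f:3; rest ⊤}
  B6: | IN={a:-2, b:1, e:9, f:3; rest ⊤} | OUT={a:-2, b:1, e:9, f:3; rest ⊤}
  B7: | IN={a:-2, b:1, e:9, f:3; rest ⊤} | OUT={a:-2, e:9, f:3; rest ⊤}

Merge at B6: IN[B6] = OUT[B5] = {a: -2, b: 1, c: ⊤, d: ⊤, e: 9, f: 3}
Applying B6's transfer function to that IN value gives OUT[B6] (row B6 above).

Answer: {a: -2, b: 1, c: ⊤, d: ⊤, e: 9, f: 3}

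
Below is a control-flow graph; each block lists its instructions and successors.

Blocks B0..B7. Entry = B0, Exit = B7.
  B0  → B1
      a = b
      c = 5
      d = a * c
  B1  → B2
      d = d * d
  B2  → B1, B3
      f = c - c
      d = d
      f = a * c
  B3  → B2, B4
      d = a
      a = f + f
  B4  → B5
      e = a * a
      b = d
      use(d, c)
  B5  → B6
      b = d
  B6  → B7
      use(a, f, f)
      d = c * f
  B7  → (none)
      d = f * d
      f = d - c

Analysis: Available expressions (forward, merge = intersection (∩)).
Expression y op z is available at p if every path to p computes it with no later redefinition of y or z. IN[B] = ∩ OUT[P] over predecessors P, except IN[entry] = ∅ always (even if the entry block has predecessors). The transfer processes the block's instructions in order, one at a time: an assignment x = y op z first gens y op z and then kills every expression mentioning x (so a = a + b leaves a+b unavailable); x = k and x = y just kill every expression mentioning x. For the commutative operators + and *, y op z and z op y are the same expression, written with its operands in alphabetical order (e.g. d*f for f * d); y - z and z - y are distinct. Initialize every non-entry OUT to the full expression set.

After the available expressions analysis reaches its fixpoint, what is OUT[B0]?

Answer: {a*c}

Working:
Converged values:
  B0: | IN={} | OUT={a*c}
  B1: | IN={a*c} | OUT={a*c}
  B2: | IN={} | OUT={a*c, c-c}
  B3: | IN={a*c, c-c} | OUT={c-c, f+f}
  B4: | IN={c-c, f+f} | OUT={a*a, c-c, f+f}
  B5: | IN={a*a, c-c, f+f} | OUT={a*a, c-c, f+f}
  B6: | IN={a*a, c-c, f+f} | OUT={a*a, c*f, c-c, f+f}
  B7: | IN={a*a, c*f, c-c, f+f} | OUT={a*a, c-c, d-c}

B0 is the boundary node: IN[B0] = {}
Applying B0's transfer function to that IN value gives OUT[B0] (row B0 above).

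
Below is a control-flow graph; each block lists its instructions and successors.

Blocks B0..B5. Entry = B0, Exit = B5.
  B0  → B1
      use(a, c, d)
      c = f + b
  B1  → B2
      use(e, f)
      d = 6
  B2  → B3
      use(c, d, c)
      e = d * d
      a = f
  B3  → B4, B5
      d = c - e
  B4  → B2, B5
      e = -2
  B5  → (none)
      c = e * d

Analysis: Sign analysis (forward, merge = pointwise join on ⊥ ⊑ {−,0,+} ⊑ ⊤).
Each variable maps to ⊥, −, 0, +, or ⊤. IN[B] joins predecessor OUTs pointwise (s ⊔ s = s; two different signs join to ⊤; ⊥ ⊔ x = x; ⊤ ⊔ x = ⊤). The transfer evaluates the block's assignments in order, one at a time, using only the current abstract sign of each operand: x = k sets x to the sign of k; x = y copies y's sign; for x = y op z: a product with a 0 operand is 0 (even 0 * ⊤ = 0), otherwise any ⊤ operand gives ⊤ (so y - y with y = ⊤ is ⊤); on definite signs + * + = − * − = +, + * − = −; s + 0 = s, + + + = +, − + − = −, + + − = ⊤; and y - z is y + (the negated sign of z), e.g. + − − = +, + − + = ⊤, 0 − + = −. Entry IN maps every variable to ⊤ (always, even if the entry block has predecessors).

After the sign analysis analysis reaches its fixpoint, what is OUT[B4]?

Answer: {a: ⊤, b: ⊤, c: ⊤, d: ⊤, e: -, f: ⊤}

Trace:
Fixpoint table:
  B0:   IN=(all ⊤)   OUT=(all ⊤)
  B1:   IN=(all ⊤)   OUT={d:+; rest ⊤}
  B2:   IN=(all ⊤)   OUT=(all ⊤)
  B3:   IN=(all ⊤)   OUT=(all ⊤)
  B4:   IN=(all ⊤)   OUT={e:-; rest ⊤}
  B5:   IN=(all ⊤)   OUT=(all ⊤)

Merge at B4: IN[B4] = OUT[B3] = {a: ⊤, b: ⊤, c: ⊤, d: ⊤, e: ⊤, f: ⊤}
Applying B4's transfer function to that IN value gives OUT[B4] (row B4 above).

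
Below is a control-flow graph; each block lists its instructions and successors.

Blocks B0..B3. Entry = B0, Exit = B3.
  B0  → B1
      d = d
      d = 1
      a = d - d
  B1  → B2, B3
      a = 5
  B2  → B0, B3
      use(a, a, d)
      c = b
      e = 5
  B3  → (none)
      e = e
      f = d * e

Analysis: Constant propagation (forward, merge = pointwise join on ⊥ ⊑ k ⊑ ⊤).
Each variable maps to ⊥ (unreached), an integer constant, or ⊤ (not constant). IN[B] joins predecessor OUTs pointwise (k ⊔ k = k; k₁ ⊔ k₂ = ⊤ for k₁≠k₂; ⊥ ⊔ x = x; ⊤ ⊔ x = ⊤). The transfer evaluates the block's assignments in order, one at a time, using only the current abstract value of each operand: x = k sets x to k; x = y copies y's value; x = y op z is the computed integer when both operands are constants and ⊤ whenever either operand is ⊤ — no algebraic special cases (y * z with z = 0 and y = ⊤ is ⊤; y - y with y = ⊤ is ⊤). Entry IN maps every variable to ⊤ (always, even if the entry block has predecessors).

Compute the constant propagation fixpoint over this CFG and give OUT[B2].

Fixpoint table:
  B0:   IN=(all ⊤)   OUT={a:0, d:1; rest ⊤}
  B1:   IN={a:0, d:1; rest ⊤}   OUT={a:5, d:1; rest ⊤}
  B2:   IN={a:5, d:1; rest ⊤}   OUT={a:5, d:1, e:5; rest ⊤}
  B3:   IN={a:5, d:1; rest ⊤}   OUT={a:5, d:1; rest ⊤}

Merge at B2: IN[B2] = OUT[B1] = {a: 5, b: ⊤, c: ⊤, d: 1, e: ⊤, f: ⊤}
Applying B2's transfer function to that IN value gives OUT[B2] (row B2 above).

Answer: {a: 5, b: ⊤, c: ⊤, d: 1, e: 5, f: ⊤}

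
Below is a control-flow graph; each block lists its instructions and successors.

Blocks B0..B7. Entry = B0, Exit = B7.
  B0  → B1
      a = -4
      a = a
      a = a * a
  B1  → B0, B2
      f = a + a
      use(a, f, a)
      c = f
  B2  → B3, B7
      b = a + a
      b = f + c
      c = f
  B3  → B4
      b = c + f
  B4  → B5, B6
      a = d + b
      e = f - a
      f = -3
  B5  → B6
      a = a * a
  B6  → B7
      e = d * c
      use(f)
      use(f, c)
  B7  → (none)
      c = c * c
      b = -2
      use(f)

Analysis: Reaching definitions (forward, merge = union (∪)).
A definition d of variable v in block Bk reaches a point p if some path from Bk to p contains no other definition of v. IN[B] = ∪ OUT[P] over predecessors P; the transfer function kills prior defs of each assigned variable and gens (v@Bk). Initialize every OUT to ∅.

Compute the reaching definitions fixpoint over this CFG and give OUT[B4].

Answer: {a@B4, b@B3, c@B2, e@B4, f@B4}

Trace:
Fixpoint table:
  B0:  IN={a@B0, c@B1, f@B1}  OUT={a@B0, c@B1, f@B1}
  B1:  IN={a@B0, c@B1, f@B1}  OUT={a@B0, c@B1, f@B1}
  B2:  IN={a@B0, c@B1, f@B1}  OUT={a@B0, b@B2, c@B2, f@B1}
  B3:  IN={a@B0, b@B2, c@B2, f@B1}  OUT={a@B0, b@B3, c@B2, f@B1}
  B4:  IN={a@B0, b@B3, c@B2, f@B1}  OUT={a@B4, b@B3, c@B2, e@B4, f@B4}
  B5:  IN={a@B4, b@B3, c@B2, e@B4, f@B4}  OUT={a@B5, b@B3, c@B2, e@B4, f@B4}
  B6:  IN={a@B4, a@B5, b@B3, c@B2, e@B4, f@B4}  OUT={a@B4, a@B5, b@B3, c@B2, e@B6, f@B4}
  B7:  IN={a@B0, a@B4, a@B5, b@B2, b@B3, c@B2, e@B6, f@B1, f@B4}  OUT={a@B0, a@B4, a@B5, b@B7, c@B7, e@B6, f@B1, f@B4}

Merge at B4: IN[B4] = OUT[B3] = {a@B0, b@B3, c@B2, f@B1}
Applying B4's transfer function to that IN value gives OUT[B4] (row B4 above).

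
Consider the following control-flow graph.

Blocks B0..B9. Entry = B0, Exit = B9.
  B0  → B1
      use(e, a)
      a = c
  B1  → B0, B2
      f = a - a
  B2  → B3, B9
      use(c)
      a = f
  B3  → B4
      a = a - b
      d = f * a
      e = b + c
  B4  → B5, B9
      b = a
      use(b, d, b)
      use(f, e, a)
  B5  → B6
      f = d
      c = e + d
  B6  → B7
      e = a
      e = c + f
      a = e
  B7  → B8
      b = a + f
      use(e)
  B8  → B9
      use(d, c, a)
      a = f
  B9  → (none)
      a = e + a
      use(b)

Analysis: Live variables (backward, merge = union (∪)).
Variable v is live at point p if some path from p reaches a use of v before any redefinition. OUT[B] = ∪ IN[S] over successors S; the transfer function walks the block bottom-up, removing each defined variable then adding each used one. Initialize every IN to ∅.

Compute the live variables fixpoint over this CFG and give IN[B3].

Converged values:
  B0:   IN={a, b, c, e}   OUT={a, b, c, e}
  B1:   IN={a, b, c, e}   OUT={a, b, c, e, f}
  B2:   IN={b, c, e, f}   OUT={a, b, c, e, f}
  B3:   IN={a, b, c, f}   OUT={a, d, e, f}
  B4:   IN={a, d, e, f}   OUT={a, b, d, e}
  B5:   IN={a, d, e}   OUT={a, c, d, f}
  B6:   IN={a, c, d, f}   OUT={a, c, d, e, f}
  B7:   IN={a, c, d, e, f}   OUT={a, b, c, d, e, f}
  B8:   IN={a, b, c, d, e, f}   OUT={a, b, e}
  B9:   IN={a, b, e}   OUT={}

Merge at B3: OUT[B3] = IN[B4] = {a, d, e, f}
Applying B3's transfer function to that OUT value gives IN[B3] (row B3 above).

Answer: {a, b, c, f}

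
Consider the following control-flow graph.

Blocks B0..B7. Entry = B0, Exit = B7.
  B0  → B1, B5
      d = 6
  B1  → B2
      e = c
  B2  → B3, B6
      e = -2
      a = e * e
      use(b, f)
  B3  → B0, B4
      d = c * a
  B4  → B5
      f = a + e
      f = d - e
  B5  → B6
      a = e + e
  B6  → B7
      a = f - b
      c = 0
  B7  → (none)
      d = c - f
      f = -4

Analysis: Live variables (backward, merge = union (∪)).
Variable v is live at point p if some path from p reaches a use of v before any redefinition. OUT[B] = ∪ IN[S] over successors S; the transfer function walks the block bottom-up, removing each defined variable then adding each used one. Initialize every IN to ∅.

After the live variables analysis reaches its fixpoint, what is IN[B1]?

Answer: {b, c, f}

Working:
Per-block solution:
  B0:   IN={b, c, e, f}   OUT={b, c, e, f}
  B1:   IN={b, c, f}   OUT={b, c, f}
  B2:   IN={b, c, f}   OUT={a, b, c, e, f}
  B3:   IN={a, b, c, e, f}   OUT={a, b, c, d, e, f}
  B4:   IN={a, b, d, e}   OUT={b, e, f}
  B5:   IN={b, e, f}   OUT={b, f}
  B6:   IN={b, f}   OUT={c, f}
  B7:   IN={c, f}   OUT={}

Merge at B1: OUT[B1] = IN[B2] = {b, c, f}
Applying B1's transfer function to that OUT value gives IN[B1] (row B1 above).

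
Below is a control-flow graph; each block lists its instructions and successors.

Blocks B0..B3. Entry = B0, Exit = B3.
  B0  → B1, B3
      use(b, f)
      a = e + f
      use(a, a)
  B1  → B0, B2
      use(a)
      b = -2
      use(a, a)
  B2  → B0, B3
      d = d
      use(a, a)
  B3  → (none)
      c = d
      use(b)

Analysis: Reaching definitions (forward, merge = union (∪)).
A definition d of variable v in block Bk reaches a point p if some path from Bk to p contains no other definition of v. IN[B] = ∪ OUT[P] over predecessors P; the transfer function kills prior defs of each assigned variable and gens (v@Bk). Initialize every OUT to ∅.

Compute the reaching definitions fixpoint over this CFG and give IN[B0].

Per-block solution:
  B0:  IN={a@B0, b@B1, d@B2}  OUT={a@B0, b@B1, d@B2}
  B1:  IN={a@B0, b@B1, d@B2}  OUT={a@B0, b@B1, d@B2}
  B2:  IN={a@B0, b@B1, d@B2}  OUT={a@B0, b@B1, d@B2}
  B3:  IN={a@B0, b@B1, d@B2}  OUT={a@B0, b@B1, c@B3, d@B2}

Merge at B0 (entry node, so the boundary value {} is joined with the incoming edge(s)): IN[B0] = {} ⊔ OUT[B1] ⊔ OUT[B2] = {a@B0, b@B1, d@B2}

Answer: {a@B0, b@B1, d@B2}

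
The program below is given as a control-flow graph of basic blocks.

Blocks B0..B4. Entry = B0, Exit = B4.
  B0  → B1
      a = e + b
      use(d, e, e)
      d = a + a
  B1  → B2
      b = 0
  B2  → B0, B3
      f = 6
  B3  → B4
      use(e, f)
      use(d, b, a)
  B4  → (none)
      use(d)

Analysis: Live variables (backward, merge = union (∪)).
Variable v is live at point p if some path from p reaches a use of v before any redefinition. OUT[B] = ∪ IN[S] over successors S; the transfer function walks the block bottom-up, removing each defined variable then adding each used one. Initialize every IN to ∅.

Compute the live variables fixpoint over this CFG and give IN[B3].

Converged values:
  B0:  IN={b, d, e}  OUT={a, d, e}
  B1:  IN={a, d, e}  OUT={a, b, d, e}
  B2:  IN={a, b, d, e}  OUT={a, b, d, e, f}
  B3:  IN={a, b, d, e, f}  OUT={d}
  B4:  IN={d}  OUT={}

Merge at B3: OUT[B3] = IN[B4] = {d}
Applying B3's transfer function to that OUT value gives IN[B3] (row B3 above).

Answer: {a, b, d, e, f}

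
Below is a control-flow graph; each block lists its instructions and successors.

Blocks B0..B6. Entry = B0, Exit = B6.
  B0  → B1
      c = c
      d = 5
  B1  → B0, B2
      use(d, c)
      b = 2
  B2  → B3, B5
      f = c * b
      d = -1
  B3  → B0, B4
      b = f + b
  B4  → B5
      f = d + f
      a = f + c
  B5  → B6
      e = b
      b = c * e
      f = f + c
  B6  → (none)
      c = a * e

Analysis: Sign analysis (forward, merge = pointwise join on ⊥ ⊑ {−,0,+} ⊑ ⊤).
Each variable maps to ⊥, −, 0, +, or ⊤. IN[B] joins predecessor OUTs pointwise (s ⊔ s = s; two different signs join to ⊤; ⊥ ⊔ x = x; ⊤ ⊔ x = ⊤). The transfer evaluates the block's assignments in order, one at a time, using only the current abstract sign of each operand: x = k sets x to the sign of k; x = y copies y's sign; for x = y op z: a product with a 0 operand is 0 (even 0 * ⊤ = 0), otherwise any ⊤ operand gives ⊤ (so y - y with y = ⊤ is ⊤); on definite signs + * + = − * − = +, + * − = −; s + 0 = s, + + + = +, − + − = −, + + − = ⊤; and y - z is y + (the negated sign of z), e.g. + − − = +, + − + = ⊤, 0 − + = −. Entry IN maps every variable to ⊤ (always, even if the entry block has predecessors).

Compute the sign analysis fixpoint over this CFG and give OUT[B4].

Answer: {a: ⊤, b: ⊤, c: ⊤, d: -, e: ⊤, f: ⊤}

Derivation:
Fixpoint table:
  B0: | IN=(all ⊤) | OUT={d:+; rest ⊤}
  B1: | IN={d:+; rest ⊤} | OUT={b:+, d:+; rest ⊤}
  B2: | IN={b:+, d:+; rest ⊤} | OUT={b:+, d:-; rest ⊤}
  B3: | IN={b:+, d:-; rest ⊤} | OUT={d:-; rest ⊤}
  B4: | IN={d:-; rest ⊤} | OUT={d:-; rest ⊤}
  B5: | IN={d:-; rest ⊤} | OUT={d:-; rest ⊤}
  B6: | IN={d:-; rest ⊤} | OUT={d:-; rest ⊤}

Merge at B4: IN[B4] = OUT[B3] = {a: ⊤, b: ⊤, c: ⊤, d: -, e: ⊤, f: ⊤}
Applying B4's transfer function to that IN value gives OUT[B4] (row B4 above).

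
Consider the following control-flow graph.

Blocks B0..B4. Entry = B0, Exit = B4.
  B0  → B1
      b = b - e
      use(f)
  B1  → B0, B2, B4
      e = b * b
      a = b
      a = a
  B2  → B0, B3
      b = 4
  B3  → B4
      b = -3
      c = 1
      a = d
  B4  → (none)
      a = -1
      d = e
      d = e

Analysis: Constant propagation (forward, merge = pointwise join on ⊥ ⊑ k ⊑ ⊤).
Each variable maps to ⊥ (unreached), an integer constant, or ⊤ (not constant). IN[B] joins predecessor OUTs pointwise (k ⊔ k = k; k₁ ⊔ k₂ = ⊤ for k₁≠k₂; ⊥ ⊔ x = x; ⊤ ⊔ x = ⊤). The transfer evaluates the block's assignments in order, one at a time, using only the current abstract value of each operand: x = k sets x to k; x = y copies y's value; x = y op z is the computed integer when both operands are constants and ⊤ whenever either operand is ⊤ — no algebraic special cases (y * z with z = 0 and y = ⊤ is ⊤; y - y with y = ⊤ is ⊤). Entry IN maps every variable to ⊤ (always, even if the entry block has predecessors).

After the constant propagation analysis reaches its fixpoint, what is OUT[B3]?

Answer: {a: ⊤, b: -3, c: 1, d: ⊤, e: ⊤, f: ⊤}

Working:
Per-block solution:
  B0: | IN=(all ⊤) | OUT=(all ⊤)
  B1: | IN=(all ⊤) | OUT=(all ⊤)
  B2: | IN=(all ⊤) | OUT={b:4; rest ⊤}
  B3: | IN={b:4; rest ⊤} | OUT={b:-3, c:1; rest ⊤}
  B4: | IN=(all ⊤) | OUT={a:-1; rest ⊤}

Merge at B3: IN[B3] = OUT[B2] = {a: ⊤, b: 4, c: ⊤, d: ⊤, e: ⊤, f: ⊤}
Applying B3's transfer function to that IN value gives OUT[B3] (row B3 above).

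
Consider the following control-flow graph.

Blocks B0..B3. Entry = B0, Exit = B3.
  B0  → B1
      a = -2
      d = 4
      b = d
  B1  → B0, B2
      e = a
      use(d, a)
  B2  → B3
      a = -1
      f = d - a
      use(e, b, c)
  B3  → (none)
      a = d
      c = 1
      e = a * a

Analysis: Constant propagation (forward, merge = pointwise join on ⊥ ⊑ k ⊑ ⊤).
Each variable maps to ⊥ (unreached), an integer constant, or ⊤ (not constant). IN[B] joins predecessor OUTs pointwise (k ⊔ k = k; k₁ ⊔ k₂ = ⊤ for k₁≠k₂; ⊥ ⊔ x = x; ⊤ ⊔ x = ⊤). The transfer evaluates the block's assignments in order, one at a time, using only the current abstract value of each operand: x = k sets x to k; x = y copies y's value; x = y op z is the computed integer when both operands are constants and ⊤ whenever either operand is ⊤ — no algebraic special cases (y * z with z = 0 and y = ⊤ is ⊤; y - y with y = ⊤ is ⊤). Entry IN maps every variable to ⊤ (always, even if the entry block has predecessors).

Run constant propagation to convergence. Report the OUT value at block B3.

Answer: {a: 4, b: 4, c: 1, d: 4, e: 16, f: 5}

Trace:
Fixpoint table:
  B0:  IN=(all ⊤)  OUT={a:-2, b:4, d:4; rest ⊤}
  B1:  IN={a:-2, b:4, d:4; rest ⊤}  OUT={a:-2, b:4, d:4, e:-2; rest ⊤}
  B2:  IN={a:-2, b:4, d:4, e:-2; rest ⊤}  OUT={a:-1, b:4, d:4, e:-2, f:5; rest ⊤}
  B3:  IN={a:-1, b:4, d:4, e:-2, f:5; rest ⊤}  OUT={a:4, b:4, c:1, d:4, e:16, f:5; rest ⊤}

Merge at B3: IN[B3] = OUT[B2] = {a: -1, b: 4, c: ⊤, d: 4, e: -2, f: 5}
Applying B3's transfer function to that IN value gives OUT[B3] (row B3 above).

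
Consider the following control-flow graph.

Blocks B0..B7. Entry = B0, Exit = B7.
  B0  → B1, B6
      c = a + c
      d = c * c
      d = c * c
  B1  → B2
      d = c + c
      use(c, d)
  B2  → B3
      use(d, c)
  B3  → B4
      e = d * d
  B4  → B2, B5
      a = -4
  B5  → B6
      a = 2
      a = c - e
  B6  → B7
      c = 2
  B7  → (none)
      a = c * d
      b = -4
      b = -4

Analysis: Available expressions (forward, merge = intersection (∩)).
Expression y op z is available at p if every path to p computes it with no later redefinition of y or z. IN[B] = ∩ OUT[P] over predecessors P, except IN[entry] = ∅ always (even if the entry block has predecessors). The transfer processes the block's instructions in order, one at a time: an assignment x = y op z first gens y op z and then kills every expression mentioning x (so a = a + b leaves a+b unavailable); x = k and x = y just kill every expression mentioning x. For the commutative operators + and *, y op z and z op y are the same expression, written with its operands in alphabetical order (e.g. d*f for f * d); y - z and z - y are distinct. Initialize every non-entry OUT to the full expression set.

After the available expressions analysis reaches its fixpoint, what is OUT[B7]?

Fixpoint table:
  B0:  IN={}  OUT={c*c}
  B1:  IN={c*c}  OUT={c*c, c+c}
  B2:  IN={c*c, c+c}  OUT={c*c, c+c}
  B3:  IN={c*c, c+c}  OUT={c*c, c+c, d*d}
  B4:  IN={c*c, c+c, d*d}  OUT={c*c, c+c, d*d}
  B5:  IN={c*c, c+c, d*d}  OUT={c*c, c+c, c-e, d*d}
  B6:  IN={c*c}  OUT={}
  B7:  IN={}  OUT={c*d}

Merge at B7: IN[B7] = OUT[B6] = {}
Applying B7's transfer function to that IN value gives OUT[B7] (row B7 above).

Answer: {c*d}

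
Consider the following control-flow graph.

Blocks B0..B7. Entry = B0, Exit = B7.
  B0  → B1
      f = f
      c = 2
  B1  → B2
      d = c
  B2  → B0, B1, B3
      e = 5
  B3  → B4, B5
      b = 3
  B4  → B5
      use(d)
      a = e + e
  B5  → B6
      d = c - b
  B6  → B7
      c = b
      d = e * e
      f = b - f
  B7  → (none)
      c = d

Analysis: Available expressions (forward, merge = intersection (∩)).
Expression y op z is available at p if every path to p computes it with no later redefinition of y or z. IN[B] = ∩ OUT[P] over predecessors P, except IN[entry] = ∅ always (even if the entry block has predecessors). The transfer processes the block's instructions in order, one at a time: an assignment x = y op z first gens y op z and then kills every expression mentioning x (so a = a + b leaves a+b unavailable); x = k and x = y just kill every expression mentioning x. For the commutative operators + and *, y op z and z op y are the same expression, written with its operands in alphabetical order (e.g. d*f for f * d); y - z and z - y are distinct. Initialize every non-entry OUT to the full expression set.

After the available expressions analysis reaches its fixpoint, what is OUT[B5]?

Answer: {c-b}

Working:
Converged values:
  B0:   IN={}   OUT={}
  B1:   IN={}   OUT={}
  B2:   IN={}   OUT={}
  B3:   IN={}   OUT={}
  B4:   IN={}   OUT={e+e}
  B5:   IN={}   OUT={c-b}
  B6:   IN={c-b}   OUT={e*e}
  B7:   IN={e*e}   OUT={e*e}

Merge at B5: IN[B5] = OUT[B3] ∩ OUT[B4] = {}
Applying B5's transfer function to that IN value gives OUT[B5] (row B5 above).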